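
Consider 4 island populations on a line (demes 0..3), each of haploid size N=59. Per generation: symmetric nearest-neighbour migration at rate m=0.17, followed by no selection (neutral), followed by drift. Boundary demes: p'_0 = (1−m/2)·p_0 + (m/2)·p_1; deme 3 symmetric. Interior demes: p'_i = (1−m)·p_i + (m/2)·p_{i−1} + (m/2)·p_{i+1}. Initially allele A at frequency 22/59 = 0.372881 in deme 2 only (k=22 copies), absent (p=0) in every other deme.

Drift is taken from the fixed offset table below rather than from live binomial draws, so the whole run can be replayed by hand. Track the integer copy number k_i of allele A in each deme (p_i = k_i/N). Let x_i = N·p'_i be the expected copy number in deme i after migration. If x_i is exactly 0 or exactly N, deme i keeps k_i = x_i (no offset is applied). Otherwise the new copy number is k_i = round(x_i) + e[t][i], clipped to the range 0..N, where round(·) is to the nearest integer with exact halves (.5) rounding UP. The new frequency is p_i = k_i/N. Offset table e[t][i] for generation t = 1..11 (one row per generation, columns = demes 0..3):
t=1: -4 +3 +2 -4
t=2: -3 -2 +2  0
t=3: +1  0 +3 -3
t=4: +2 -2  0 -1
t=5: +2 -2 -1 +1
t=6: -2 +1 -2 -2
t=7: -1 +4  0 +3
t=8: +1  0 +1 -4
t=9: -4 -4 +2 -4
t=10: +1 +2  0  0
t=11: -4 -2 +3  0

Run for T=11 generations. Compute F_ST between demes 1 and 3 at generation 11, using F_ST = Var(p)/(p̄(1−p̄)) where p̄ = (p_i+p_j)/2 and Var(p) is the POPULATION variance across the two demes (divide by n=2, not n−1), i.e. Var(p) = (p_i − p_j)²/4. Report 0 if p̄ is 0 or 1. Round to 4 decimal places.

t=0: k=[0 0 22 0]
t=1: x=[0.0000 1.8700 18.2600 1.8700] k=[0 5 20 0]
t=2: x=[0.4250 5.8500 17.0250 1.7000] k=[0 4 19 2]
t=3: x=[0.3400 4.9350 16.2800 3.4450] k=[1 5 19 0]
t=4: x=[1.3400 5.8500 16.1950 1.6150] k=[3 4 16 1]
t=5: x=[3.0850 4.9350 13.7050 2.2750] k=[5 3 13 3]
t=6: x=[4.8300 4.0200 11.3000 3.8500] k=[3 5 9 2]
t=7: x=[3.1700 5.1700 8.0650 2.5950] k=[2 9 8 6]
t=8: x=[2.5950 8.3200 7.9150 6.1700] k=[4 8 9 2]
t=9: x=[4.3400 7.7450 8.3200 2.5950] k=[0 4 10 0]
t=10: x=[0.3400 4.1700 8.6400 0.8500] k=[1 6 9 1]
t=11: x=[1.4250 5.8300 8.0650 1.6800] k=[0 4 11 2]

0.0060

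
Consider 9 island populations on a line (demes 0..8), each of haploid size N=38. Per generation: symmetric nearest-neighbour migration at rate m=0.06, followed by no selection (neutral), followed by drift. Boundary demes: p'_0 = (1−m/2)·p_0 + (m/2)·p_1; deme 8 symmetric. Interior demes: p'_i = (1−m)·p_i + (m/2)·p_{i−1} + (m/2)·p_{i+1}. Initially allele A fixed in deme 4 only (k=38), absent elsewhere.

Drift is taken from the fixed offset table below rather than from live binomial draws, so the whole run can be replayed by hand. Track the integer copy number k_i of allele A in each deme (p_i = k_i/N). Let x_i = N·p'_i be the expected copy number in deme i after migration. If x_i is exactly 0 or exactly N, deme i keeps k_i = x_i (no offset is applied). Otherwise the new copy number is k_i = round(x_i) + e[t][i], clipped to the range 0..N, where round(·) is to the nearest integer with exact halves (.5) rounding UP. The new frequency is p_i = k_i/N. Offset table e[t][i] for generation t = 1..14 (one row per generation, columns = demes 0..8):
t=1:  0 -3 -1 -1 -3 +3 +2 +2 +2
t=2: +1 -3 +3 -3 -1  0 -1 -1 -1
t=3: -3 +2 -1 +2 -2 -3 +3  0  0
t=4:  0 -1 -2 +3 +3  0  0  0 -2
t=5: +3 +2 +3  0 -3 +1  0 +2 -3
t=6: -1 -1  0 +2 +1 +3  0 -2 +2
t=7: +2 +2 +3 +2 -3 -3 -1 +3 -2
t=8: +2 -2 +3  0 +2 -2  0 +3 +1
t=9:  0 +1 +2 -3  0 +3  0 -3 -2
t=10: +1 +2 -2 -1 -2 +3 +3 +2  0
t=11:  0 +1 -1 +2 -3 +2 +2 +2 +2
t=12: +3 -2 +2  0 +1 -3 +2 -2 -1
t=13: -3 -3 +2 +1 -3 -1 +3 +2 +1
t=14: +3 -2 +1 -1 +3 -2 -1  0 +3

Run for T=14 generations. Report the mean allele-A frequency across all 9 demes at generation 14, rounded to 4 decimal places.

t=0: k=[0 0 0 0 38 0 0 0 0]
t=1: x=[0.0000 0.0000 0.0000 1.1400 35.7200 1.1400 0.0000 0.0000 0.0000] k=[0 0 0 0 33 4 0 0 0]
t=2: x=[0.0000 0.0000 0.0000 0.9900 31.1400 4.7500 0.1200 0.0000 0.0000] k=[0 0 0 0 30 5 0 0 0]
t=3: x=[0.0000 0.0000 0.0000 0.9000 28.3500 5.6000 0.1500 0.0000 0.0000] k=[0 0 0 3 26 3 3 0 0]
t=4: x=[0.0000 0.0000 0.0900 3.6000 24.6200 3.6900 2.9100 0.0900 0.0000] k=[0 0 0 7 28 4 3 0 0]
t=5: x=[0.0000 0.0000 0.2100 7.4200 26.6500 4.6900 2.9400 0.0900 0.0000] k=[0 0 3 7 24 6 3 2 0]
t=6: x=[0.0000 0.0900 3.0300 7.3900 22.9500 6.4500 3.0600 1.9700 0.0600] k=[0 0 3 9 24 9 3 0 2]
t=7: x=[0.0000 0.0900 3.0900 9.2700 23.1000 9.2700 3.0900 0.1500 1.9400] k=[0 2 6 11 20 6 2 3 0]
t=8: x=[0.0600 2.0600 6.0300 11.1200 19.3100 6.3000 2.1500 2.8800 0.0900] k=[2 0 9 11 21 4 2 6 1]
t=9: x=[1.9400 0.3300 8.7900 11.2400 20.1900 4.4500 2.1800 5.7300 1.1500] k=[2 1 11 8 20 7 2 3 0]
t=10: x=[1.9700 1.3300 10.6100 8.4500 19.2500 7.2400 2.1800 2.8800 0.0900] k=[3 3 9 7 17 10 5 5 0]
t=11: x=[3.0000 3.1800 8.7600 7.3600 16.4900 10.0600 5.1500 4.8500 0.1500] k=[3 4 8 9 13 12 7 7 2]
t=12: x=[3.0300 4.0900 7.9100 9.0900 12.8500 11.8800 7.1500 6.8500 2.1500] k=[6 2 10 9 14 9 9 5 1]
t=13: x=[5.8800 2.3600 9.7300 9.1800 13.7000 9.1500 8.8800 5.0000 1.1200] k=[3 0 12 10 11 8 12 7 2]
t=14: x=[2.9100 0.4500 11.5800 10.0900 10.8800 8.2100 11.7300 7.0000 2.1500] k=[6 0 13 9 14 6 11 7 5]

0.2076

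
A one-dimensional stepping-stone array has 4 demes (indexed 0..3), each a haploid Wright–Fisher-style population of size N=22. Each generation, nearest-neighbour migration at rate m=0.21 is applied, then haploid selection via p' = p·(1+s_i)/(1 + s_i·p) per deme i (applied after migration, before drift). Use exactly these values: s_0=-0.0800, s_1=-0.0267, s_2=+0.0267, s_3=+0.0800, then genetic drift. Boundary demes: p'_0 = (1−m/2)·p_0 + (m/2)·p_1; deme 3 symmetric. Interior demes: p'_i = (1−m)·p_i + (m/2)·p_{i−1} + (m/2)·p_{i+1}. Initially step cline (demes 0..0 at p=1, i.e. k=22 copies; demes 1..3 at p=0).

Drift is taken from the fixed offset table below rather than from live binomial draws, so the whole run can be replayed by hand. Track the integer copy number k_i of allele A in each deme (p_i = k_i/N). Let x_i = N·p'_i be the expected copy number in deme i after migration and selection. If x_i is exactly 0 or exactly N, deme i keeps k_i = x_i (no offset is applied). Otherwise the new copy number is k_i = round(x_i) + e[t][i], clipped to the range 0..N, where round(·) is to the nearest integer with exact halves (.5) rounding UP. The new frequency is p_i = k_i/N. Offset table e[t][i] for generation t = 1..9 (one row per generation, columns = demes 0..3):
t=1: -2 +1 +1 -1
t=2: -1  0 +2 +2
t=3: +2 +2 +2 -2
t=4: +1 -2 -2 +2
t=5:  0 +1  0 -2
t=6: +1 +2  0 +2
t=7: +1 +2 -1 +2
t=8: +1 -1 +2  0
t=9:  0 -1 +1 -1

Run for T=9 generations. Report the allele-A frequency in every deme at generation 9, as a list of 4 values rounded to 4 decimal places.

t=0: k=[22 0 0 0]
t=1: x=[19.5118 2.2546 0.0000 0.0000] k=[18 3 0 0]
t=2: x=[16.0709 4.1678 0.3233 0.0000] k=[15 4 2 0]
t=3: x=[13.4127 4.8420 2.0484 0.2266] k=[15 7 4 0]
t=4: x=[13.7344 7.3916 3.9802 0.4529] k=[15 5 2 2]
t=5: x=[13.5198 5.6210 2.3702 2.1444] k=[14 7 2 0]
t=6: x=[12.8223 7.0794 2.3702 0.2266] k=[14 9 2 2]
t=7: x=[13.0358 8.6476 2.7987 2.1444] k=[14 11 2 4]
t=8: x=[13.2495 10.2218 3.2269 4.0376] k=[14 9 5 4]
t=9: x=[13.0358 8.9609 5.4219 4.3682] k=[13 8 6 3]

[0.5909, 0.3636, 0.2727, 0.1364]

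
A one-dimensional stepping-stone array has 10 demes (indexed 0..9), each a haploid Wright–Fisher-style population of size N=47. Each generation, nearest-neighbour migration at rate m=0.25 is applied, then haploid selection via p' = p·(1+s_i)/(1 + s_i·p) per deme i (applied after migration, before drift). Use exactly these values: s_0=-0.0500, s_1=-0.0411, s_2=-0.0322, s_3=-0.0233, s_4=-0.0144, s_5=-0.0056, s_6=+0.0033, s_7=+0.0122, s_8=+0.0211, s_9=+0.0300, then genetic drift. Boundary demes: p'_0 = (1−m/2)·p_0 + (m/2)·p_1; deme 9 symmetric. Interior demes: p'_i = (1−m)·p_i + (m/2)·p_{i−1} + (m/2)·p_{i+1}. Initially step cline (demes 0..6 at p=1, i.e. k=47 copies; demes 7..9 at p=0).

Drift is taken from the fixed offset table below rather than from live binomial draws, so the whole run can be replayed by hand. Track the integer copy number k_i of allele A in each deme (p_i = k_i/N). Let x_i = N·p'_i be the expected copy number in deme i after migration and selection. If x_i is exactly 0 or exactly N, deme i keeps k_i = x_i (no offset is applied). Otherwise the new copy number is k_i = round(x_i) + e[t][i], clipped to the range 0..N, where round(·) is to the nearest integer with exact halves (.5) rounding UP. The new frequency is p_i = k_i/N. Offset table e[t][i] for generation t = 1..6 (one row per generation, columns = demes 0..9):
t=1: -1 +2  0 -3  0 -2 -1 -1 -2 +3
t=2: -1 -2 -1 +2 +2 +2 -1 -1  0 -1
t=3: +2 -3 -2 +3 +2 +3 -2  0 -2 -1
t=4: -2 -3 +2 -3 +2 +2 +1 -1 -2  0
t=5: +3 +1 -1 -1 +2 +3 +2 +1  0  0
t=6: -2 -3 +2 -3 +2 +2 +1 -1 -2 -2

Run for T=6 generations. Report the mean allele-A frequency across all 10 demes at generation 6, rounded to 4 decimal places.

t=0: k=[47 47 47 47 47 47 47 0 0 0]
t=1: x=[47.0000 47.0000 47.0000 47.0000 47.0000 47.0000 41.1419 5.9376 0.0000 0.0000] k=[47 47 47 47 47 47 40 5 0 0]
t=2: x=[47.0000 47.0000 47.0000 47.0000 47.0000 46.1202 36.5268 8.8367 0.6380 0.0000] k=[47 47 47 47 47 47 36 8 1 0]
t=3: x=[47.0000 47.0000 47.0000 47.0000 47.0000 45.6175 33.9061 10.7250 1.7855 0.1287] k=[47 47 47 47 47 47 32 11 0 0]
t=4: x=[47.0000 47.0000 47.0000 47.0000 47.0000 45.1149 31.2845 12.3601 1.4031 0.0000] k=[47 47 47 47 47 47 32 11 0 0]
t=5: x=[47.0000 47.0000 47.0000 47.0000 47.0000 45.1149 31.2845 12.3601 1.4031 0.0000] k=[47 47 47 47 47 47 33 13 1 0]
t=6: x=[47.0000 47.0000 47.0000 47.0000 47.0000 45.2405 32.2833 14.1195 2.4225 0.1287] k=[47 47 47 47 47 47 33 13 0 0]

0.6979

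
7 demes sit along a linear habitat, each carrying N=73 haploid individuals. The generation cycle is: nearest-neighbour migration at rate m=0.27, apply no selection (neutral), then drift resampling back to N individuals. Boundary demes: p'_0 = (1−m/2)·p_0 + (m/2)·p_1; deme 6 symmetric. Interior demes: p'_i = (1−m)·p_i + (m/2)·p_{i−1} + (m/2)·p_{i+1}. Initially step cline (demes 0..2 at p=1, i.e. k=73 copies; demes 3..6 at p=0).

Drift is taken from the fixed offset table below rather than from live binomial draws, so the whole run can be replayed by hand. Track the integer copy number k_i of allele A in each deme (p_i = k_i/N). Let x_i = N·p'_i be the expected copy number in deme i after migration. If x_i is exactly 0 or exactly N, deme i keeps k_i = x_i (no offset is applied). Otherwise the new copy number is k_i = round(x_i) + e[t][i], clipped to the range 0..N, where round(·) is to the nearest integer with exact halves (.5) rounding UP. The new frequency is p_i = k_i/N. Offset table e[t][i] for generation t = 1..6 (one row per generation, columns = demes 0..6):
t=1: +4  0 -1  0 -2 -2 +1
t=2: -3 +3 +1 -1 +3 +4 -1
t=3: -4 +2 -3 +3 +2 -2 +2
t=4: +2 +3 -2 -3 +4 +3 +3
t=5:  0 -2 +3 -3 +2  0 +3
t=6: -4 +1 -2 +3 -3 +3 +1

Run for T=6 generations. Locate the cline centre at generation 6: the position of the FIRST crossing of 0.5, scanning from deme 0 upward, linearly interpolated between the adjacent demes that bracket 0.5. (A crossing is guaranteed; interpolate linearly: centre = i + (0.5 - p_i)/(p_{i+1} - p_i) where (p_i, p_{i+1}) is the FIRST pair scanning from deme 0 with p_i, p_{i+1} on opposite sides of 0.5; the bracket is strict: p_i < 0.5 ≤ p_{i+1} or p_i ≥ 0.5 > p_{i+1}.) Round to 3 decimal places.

2.475

t=0: k=[73 73 73 0 0 0 0]
t=1: x=[73.0000 73.0000 63.1450 9.8550 0.0000 0.0000 0.0000] k=[73 73 62 10 0 0 0]
t=2: x=[73.0000 71.5150 56.4650 15.6700 1.3500 0.0000 0.0000] k=[73 73 57 15 4 0 0]
t=3: x=[73.0000 70.8400 53.4900 19.1850 4.9450 0.5400 0.0000] k=[73 73 50 22 7 0 0]
t=4: x=[73.0000 69.8950 49.3250 23.7550 8.0800 0.9450 0.0000] k=[73 73 47 21 12 4 0]
t=5: x=[73.0000 69.4900 47.0000 23.2950 12.1350 4.5400 0.5400] k=[73 67 50 20 14 5 4]
t=6: x=[72.1900 65.5150 48.2450 23.2400 13.5950 6.0800 4.1350] k=[68 67 46 26 11 9 5]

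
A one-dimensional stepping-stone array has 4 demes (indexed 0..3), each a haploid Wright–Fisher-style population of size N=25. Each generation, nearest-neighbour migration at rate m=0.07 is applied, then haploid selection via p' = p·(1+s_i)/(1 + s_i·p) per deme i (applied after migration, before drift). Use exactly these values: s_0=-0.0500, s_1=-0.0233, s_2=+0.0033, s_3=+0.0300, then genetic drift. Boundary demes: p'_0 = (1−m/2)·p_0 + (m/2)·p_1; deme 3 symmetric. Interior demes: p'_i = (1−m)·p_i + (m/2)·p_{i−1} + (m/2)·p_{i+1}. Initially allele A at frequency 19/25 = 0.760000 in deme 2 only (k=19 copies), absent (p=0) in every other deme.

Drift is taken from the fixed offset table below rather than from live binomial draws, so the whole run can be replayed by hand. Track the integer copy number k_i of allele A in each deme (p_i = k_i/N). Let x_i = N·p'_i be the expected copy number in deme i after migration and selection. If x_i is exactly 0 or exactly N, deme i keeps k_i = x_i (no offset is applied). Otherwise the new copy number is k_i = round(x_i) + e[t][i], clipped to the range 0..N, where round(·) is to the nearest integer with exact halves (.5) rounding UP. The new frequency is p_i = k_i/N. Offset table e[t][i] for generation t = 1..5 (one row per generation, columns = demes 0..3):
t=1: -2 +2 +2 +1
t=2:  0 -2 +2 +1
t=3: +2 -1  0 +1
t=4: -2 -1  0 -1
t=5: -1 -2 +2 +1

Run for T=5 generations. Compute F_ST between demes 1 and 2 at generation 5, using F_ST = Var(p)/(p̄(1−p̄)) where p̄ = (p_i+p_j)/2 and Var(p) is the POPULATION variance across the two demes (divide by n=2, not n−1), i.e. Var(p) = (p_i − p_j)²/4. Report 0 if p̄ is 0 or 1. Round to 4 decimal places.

t=0: k=[0 0 19 0]
t=1: x=[0.0000 0.6499 17.6871 0.6844] k=[0 3 20 2]
t=2: x=[0.0998 3.4198 18.7904 2.7004] k=[0 1 21 4]
t=3: x=[0.0333 1.6287 19.7187 4.7069] k=[2 1 20 6]
t=4: x=[1.8741 1.6630 18.8603 6.6330] k=[0 1 19 6]
t=5: x=[0.0333 1.5602 17.9317 6.5975] k=[0 0 20 8]

0.6667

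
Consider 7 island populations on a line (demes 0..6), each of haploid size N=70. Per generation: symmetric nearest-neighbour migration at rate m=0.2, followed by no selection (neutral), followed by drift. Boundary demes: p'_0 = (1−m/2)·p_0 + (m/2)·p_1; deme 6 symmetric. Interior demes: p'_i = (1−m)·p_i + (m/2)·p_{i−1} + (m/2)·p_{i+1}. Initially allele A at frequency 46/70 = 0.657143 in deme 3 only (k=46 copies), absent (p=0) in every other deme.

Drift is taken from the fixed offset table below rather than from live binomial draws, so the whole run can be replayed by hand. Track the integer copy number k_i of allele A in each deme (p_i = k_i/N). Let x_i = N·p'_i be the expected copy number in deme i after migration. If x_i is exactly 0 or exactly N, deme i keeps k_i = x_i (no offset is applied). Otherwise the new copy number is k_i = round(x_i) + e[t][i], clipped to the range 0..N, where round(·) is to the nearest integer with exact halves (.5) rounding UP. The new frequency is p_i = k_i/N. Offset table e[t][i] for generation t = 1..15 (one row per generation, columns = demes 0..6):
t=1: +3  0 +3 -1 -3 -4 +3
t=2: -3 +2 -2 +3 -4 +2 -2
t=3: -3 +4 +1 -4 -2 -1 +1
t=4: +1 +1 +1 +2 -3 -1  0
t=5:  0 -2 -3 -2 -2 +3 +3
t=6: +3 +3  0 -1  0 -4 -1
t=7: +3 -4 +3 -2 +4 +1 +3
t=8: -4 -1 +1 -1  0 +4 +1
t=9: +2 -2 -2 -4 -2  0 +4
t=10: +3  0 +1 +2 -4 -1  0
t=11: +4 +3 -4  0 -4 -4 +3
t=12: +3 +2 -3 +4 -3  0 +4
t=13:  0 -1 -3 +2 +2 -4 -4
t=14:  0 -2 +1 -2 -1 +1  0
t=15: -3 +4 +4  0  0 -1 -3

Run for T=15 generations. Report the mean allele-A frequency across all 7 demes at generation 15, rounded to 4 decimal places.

t=0: k=[0 0 0 46 0 0 0]
t=1: x=[0.0000 0.0000 4.6000 36.8000 4.6000 0.0000 0.0000] k=[0 0 8 36 2 0 0]
t=2: x=[0.0000 0.8000 10.0000 29.8000 5.2000 0.2000 0.0000] k=[0 3 8 33 1 2 0]
t=3: x=[0.3000 3.2000 10.0000 27.3000 4.3000 1.7000 0.2000] k=[0 7 11 23 2 1 1]
t=4: x=[0.7000 6.7000 11.8000 19.7000 4.0000 1.1000 1.0000] k=[2 8 13 22 1 0 1]
t=5: x=[2.6000 7.9000 13.4000 19.0000 3.0000 0.2000 0.9000] k=[3 6 10 17 1 3 4]
t=6: x=[3.3000 6.1000 10.3000 14.7000 2.8000 2.9000 3.9000] k=[6 9 10 14 3 0 3]
t=7: x=[6.3000 8.8000 10.3000 12.5000 3.8000 0.6000 2.7000] k=[9 5 13 11 8 2 6]
t=8: x=[8.6000 6.2000 12.0000 10.9000 7.7000 3.0000 5.6000] k=[5 5 13 10 8 7 7]
t=9: x=[5.0000 5.8000 11.9000 10.1000 8.1000 7.1000 7.0000] k=[7 4 10 6 6 7 11]
t=10: x=[6.7000 4.9000 9.0000 6.4000 6.1000 7.3000 10.6000] k=[10 5 10 8 2 6 11]
t=11: x=[9.5000 6.0000 9.3000 7.6000 3.0000 6.1000 10.5000] k=[14 9 5 8 0 2 14]
t=12: x=[13.5000 9.1000 5.7000 6.9000 1.0000 3.0000 12.8000] k=[17 11 3 11 0 3 17]
t=13: x=[16.4000 10.8000 4.6000 9.1000 1.4000 4.1000 15.6000] k=[16 10 2 11 3 0 12]
t=14: x=[15.4000 9.8000 3.7000 9.3000 3.5000 1.5000 10.8000] k=[15 8 5 7 3 3 11]
t=15: x=[14.3000 8.4000 5.5000 6.4000 3.4000 3.8000 10.2000] k=[11 12 10 6 3 3 7]

0.1061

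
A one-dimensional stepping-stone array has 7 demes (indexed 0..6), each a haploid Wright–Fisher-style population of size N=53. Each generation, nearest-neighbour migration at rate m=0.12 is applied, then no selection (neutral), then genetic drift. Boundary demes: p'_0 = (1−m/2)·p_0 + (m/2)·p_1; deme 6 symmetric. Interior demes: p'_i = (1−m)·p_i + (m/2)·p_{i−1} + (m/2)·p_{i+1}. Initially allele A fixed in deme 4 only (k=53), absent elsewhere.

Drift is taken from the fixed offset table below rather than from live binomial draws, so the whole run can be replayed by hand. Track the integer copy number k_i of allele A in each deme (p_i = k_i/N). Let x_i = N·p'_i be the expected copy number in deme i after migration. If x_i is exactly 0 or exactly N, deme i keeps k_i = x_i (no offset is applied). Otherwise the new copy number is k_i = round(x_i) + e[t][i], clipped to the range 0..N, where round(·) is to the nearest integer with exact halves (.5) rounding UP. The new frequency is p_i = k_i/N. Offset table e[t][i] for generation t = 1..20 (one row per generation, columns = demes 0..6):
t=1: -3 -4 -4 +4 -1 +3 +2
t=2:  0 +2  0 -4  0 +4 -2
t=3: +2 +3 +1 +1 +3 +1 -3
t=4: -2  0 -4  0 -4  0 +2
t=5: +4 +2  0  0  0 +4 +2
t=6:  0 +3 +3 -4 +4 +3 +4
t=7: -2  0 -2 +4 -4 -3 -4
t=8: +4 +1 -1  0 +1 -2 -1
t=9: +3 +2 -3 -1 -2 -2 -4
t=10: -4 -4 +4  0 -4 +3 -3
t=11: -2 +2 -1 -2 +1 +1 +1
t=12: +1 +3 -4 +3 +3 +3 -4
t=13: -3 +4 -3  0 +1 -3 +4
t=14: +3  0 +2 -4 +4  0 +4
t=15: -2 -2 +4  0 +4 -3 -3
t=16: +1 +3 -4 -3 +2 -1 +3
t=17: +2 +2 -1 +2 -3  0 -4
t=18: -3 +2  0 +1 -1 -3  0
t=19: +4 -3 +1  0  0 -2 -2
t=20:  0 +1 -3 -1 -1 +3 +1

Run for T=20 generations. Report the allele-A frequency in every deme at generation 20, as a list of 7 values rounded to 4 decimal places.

t=0: k=[0 0 0 0 53 0 0]
t=1: x=[0.0000 0.0000 0.0000 3.1800 46.6400 3.1800 0.0000] k=[0 0 0 7 46 6 0]
t=2: x=[0.0000 0.0000 0.4200 8.9200 41.2600 8.0400 0.3600] k=[0 0 0 5 41 12 0]
t=3: x=[0.0000 0.0000 0.3000 6.8600 37.1000 13.0200 0.7200] k=[0 0 1 8 40 14 0]
t=4: x=[0.0000 0.0600 1.3600 9.5000 36.5200 14.7200 0.8400] k=[0 0 0 10 33 15 3]
t=5: x=[0.0000 0.0000 0.6000 10.7800 30.5400 15.3600 3.7200] k=[0 0 1 11 31 19 6]
t=6: x=[0.0000 0.0600 1.5400 11.6000 29.0800 18.9400 6.7800] k=[0 3 5 8 33 22 11]
t=7: x=[0.1800 2.9400 5.0600 9.3200 30.8400 22.0000 11.6600] k=[0 3 3 13 27 19 8]
t=8: x=[0.1800 2.8200 3.6000 13.2400 25.6800 18.8200 8.6600] k=[4 4 3 13 27 17 8]
t=9: x=[4.0000 3.9400 3.6600 13.2400 25.5600 17.0600 8.5400] k=[7 6 1 12 24 15 5]
t=10: x=[6.9400 5.7600 1.9600 12.0600 22.7400 14.9400 5.6000] k=[3 2 6 12 19 18 3]
t=11: x=[2.9400 2.3000 6.1200 12.0600 18.5200 17.1600 3.9000] k=[1 4 5 10 20 18 5]
t=12: x=[1.1800 3.8800 5.2400 10.3000 19.2800 17.3400 5.7800] k=[2 7 1 13 22 20 2]
t=13: x=[2.3000 6.3400 2.0800 12.8200 21.3400 19.0400 3.0800] k=[0 10 0 13 22 16 7]
t=14: x=[0.6000 8.8000 1.3800 12.7600 21.1000 15.8200 7.5400] k=[4 9 3 9 25 16 12]
t=15: x=[4.3000 8.3400 3.7200 9.6000 23.5000 16.3000 12.2400] k=[2 6 8 10 28 13 9]
t=16: x=[2.2400 5.8800 8.0000 10.9600 26.0200 13.6600 9.2400] k=[3 9 4 8 28 13 12]
t=17: x=[3.3600 8.3400 4.5400 8.9600 25.9000 13.8400 12.0600] k=[5 10 4 11 23 14 8]
t=18: x=[5.3000 9.3400 4.7800 11.3000 21.7400 14.1800 8.3600] k=[2 11 5 12 21 11 8]
t=19: x=[2.5400 10.1000 5.7800 12.1200 19.8600 11.4200 8.1800] k=[7 7 7 12 20 9 6]
t=20: x=[7.0000 7.0000 7.3000 12.1800 18.8600 9.4800 6.1800] k=[7 8 4 11 18 12 7]

[0.1321, 0.1509, 0.0755, 0.2075, 0.3396, 0.2264, 0.1321]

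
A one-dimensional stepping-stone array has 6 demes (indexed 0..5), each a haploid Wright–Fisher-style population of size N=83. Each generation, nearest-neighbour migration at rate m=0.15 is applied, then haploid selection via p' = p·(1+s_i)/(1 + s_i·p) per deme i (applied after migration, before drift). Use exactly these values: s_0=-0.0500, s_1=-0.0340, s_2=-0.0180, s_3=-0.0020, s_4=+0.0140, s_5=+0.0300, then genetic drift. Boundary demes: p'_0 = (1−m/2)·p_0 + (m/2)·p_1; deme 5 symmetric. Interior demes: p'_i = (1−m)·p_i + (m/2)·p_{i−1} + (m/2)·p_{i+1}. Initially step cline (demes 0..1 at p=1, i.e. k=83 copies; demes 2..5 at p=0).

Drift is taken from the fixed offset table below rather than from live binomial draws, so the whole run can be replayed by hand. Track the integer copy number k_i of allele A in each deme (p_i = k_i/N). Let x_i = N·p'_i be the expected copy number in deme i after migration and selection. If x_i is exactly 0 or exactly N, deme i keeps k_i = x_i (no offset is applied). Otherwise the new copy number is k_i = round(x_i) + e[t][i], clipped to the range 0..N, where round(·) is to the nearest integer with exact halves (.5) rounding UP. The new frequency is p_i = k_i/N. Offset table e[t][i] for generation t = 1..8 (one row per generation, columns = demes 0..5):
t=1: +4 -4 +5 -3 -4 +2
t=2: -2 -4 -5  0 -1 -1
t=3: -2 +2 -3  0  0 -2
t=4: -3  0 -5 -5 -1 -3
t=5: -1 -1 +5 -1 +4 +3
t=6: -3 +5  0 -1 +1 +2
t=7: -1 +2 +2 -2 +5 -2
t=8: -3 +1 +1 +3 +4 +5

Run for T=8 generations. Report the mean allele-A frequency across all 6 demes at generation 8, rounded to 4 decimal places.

0.2851

t=0: k=[83 83 0 0 0 0]
t=1: x=[83.0000 76.5729 6.1212 0.0000 0.0000 0.0000] k=[83 73 11 0 0 0]
t=2: x=[82.2109 68.6951 14.6051 0.8234 0.0000 0.0000] k=[80 65 10 1 0 0]
t=3: x=[78.6692 61.4528 13.2465 1.5969 0.0760 0.0000] k=[77 63 10 2 0 0]
t=4: x=[75.6120 59.4966 13.1725 2.4452 0.1521 0.0000] k=[73 59 8 0 0 0]
t=5: x=[71.4494 55.5938 11.0498 0.5988 0.0000 0.0000] k=[70 55 16 0 0 0]
t=6: x=[68.2636 52.5361 17.4731 1.1976 0.0000 0.0000] k=[65 58 17 0 0 0]
t=7: x=[63.7264 54.8097 18.5372 1.2725 0.0000 0.0000] k=[63 57 21 0 0 0]
t=8: x=[61.7493 54.1019 21.8315 1.5719 0.0000 0.0000] k=[59 55 23 5 0 0]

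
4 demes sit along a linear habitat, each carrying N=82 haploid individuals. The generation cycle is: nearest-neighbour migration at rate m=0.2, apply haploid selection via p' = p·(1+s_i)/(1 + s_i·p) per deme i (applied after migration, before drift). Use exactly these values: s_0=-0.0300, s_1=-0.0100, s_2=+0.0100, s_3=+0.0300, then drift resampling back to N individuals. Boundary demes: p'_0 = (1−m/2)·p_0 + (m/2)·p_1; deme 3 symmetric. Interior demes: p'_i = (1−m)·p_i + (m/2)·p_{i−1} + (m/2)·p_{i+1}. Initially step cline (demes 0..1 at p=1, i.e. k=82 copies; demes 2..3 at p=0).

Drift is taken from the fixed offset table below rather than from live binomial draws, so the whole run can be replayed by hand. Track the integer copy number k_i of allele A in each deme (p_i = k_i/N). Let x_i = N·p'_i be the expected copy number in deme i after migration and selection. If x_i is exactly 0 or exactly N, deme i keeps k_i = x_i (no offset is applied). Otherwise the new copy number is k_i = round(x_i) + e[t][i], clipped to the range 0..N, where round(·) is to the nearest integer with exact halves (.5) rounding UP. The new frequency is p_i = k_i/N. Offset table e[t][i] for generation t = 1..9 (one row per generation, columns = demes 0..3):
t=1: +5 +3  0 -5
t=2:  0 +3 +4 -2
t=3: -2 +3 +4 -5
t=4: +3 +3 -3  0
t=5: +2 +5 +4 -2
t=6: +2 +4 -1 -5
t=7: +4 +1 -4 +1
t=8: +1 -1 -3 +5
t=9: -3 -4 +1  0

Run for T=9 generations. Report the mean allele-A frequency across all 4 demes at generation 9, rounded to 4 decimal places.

t=0: k=[82 82 0 0]
t=1: x=[82.0000 73.7255 8.2737 0.0000] k=[82 77 8 0]
t=2: x=[81.4846 70.5010 14.2166 0.8238] k=[81 74 18 0]
t=3: x=[80.2485 68.9904 21.9596 1.8528] k=[78 72 26 0]
t=4: x=[77.2659 67.8829 28.1838 2.6755] k=[80 71 25 3]
t=5: x=[79.0136 67.1784 27.5818 5.3458] k=[81 72 32 3]
t=6: x=[80.0426 68.7890 33.2966 6.0639] k=[82 73 32 1]
t=7: x=[81.0725 69.6953 33.1964 4.2167] k=[82 71 29 5]
t=8: x=[80.8664 67.7823 30.9916 7.6014] k=[82 67 28 13]
t=9: x=[80.4545 64.4618 30.5906 14.8562] k=[77 60 32 15]

0.5610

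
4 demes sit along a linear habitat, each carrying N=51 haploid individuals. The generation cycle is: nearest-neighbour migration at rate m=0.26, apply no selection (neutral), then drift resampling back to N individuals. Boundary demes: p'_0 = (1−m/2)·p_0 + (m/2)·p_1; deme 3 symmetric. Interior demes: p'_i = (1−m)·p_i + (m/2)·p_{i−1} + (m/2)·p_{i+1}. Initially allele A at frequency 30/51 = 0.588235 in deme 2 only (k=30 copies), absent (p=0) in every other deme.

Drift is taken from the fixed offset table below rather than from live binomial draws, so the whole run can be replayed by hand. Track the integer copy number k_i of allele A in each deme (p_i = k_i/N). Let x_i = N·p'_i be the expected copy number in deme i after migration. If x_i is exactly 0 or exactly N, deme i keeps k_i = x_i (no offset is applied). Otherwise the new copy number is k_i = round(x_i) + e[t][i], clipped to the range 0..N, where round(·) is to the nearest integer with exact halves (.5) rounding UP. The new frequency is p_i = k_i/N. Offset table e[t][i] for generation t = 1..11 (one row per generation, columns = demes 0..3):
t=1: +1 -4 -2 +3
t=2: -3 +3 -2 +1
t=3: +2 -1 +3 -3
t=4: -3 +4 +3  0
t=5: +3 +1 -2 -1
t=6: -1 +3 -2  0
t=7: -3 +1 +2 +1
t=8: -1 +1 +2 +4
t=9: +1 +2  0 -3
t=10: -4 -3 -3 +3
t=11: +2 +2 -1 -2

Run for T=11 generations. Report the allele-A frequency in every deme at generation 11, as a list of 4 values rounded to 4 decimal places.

[0.0784, 0.1961, 0.1765, 0.2157]

t=0: k=[0 0 30 0]
t=1: x=[0.0000 3.9000 22.2000 3.9000] k=[0 0 20 7]
t=2: x=[0.0000 2.6000 15.7100 8.6900] k=[0 6 14 10]
t=3: x=[0.7800 6.2600 12.4400 10.5200] k=[3 5 15 8]
t=4: x=[3.2600 6.0400 12.7900 8.9100] k=[0 10 16 9]
t=5: x=[1.3000 9.4800 14.3100 9.9100] k=[4 10 12 9]
t=6: x=[4.7800 9.4800 11.3500 9.3900] k=[4 12 9 9]
t=7: x=[5.0400 10.5700 9.3900 9.0000] k=[2 12 11 10]
t=8: x=[3.3000 10.5700 11.0000 10.1300] k=[2 12 13 14]
t=9: x=[3.3000 10.8300 13.0000 13.8700] k=[4 13 13 11]
t=10: x=[5.1700 11.8300 12.7400 11.2600] k=[1 9 10 14]
t=11: x=[2.0400 8.0900 10.3900 13.4800] k=[4 10 9 11]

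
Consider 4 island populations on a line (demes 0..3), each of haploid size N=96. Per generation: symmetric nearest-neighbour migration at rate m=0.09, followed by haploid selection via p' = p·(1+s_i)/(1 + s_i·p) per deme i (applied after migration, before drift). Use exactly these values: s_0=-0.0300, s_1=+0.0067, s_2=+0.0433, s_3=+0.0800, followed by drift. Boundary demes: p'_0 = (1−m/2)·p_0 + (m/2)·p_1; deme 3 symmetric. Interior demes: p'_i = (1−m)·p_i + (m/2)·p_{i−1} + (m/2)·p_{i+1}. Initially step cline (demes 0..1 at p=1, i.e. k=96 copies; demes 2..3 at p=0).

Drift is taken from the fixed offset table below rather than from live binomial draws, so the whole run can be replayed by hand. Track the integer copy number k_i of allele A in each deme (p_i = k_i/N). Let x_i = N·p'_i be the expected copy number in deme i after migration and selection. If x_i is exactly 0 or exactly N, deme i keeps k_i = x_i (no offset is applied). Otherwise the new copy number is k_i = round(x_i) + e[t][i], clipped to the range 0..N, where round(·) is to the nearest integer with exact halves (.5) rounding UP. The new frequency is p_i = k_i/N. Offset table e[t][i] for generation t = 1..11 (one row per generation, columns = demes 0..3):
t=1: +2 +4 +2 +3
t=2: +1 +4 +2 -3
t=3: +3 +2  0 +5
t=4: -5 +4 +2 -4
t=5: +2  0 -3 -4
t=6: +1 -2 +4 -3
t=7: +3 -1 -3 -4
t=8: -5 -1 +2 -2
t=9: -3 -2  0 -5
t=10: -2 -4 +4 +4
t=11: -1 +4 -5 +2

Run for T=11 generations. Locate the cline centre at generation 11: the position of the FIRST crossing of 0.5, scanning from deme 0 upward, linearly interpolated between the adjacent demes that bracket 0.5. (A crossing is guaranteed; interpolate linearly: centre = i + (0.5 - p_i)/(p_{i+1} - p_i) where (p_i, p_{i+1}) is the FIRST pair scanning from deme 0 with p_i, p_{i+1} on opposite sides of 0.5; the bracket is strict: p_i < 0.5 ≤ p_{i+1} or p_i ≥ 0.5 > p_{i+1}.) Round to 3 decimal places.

t=0: k=[96 96 0 0]
t=1: x=[96.0000 91.7075 4.4983 0.0000] k=[96 96 6 0]
t=2: x=[96.0000 91.9758 10.1587 0.2915] k=[96 96 12 0]
t=3: x=[96.0000 92.2442 15.7913 0.5829] k=[96 94 16 6]
t=4: x=[95.9072 90.6140 19.7158 6.9288] k=[91 95 22 3]
t=5: x=[91.0386 91.5633 25.2100 4.1501] k=[93 92 22 0]
t=6: x=[92.8639 88.9388 24.9344 1.0683] k=[94 87 29 0]
t=7: x=[93.6152 84.7714 31.1909 1.4079] k=[96 84 28 0]
t=8: x=[95.4434 82.0996 30.1293 1.3594] k=[90 81 32 0]
t=9: x=[89.4105 79.2924 33.6859 1.5533] k=[86 77 34 0]
t=10: x=[85.3090 75.5776 35.3462 1.6503] k=[83 72 39 6]
t=11: x=[82.1479 71.1332 39.9853 8.0337] k=[81 75 35 10]

1.675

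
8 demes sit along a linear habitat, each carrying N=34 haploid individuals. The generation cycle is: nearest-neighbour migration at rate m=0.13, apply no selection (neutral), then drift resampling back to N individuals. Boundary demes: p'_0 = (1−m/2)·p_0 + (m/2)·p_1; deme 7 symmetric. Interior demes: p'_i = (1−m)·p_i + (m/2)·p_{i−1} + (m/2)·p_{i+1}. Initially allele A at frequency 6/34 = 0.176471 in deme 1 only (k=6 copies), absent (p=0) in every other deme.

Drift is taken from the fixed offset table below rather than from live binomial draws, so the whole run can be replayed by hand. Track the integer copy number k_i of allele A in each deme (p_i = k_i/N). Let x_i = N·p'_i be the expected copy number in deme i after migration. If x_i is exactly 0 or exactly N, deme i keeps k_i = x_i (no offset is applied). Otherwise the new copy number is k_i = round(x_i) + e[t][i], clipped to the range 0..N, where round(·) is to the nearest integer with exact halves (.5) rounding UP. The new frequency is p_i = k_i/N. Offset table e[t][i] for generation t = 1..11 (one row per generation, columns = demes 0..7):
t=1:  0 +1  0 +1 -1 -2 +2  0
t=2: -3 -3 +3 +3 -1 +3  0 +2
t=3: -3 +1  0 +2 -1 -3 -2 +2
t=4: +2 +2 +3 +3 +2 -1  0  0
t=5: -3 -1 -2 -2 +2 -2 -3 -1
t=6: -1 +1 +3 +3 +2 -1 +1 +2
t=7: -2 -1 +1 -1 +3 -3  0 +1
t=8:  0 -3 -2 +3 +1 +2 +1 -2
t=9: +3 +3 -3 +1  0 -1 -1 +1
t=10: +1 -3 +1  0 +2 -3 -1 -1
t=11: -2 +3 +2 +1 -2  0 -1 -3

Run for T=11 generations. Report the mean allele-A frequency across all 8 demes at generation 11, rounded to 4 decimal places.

t=0: k=[0 6 0 0 0 0 0 0]
t=1: x=[0.3900 5.2200 0.3900 0.0000 0.0000 0.0000 0.0000 0.0000] k=[0 6 0 0 0 0 0 0]
t=2: x=[0.3900 5.2200 0.3900 0.0000 0.0000 0.0000 0.0000 0.0000] k=[0 2 3 0 0 0 0 0]
t=3: x=[0.1300 1.9350 2.7400 0.1950 0.0000 0.0000 0.0000 0.0000] k=[0 3 3 2 0 0 0 0]
t=4: x=[0.1950 2.8050 2.9350 1.9350 0.1300 0.0000 0.0000 0.0000] k=[2 5 6 5 2 0 0 0]
t=5: x=[2.1950 4.8700 5.8700 4.8700 2.0650 0.1300 0.0000 0.0000] k=[0 4 4 3 4 0 0 0]
t=6: x=[0.2600 3.7400 3.9350 3.1300 3.6750 0.2600 0.0000 0.0000] k=[0 5 7 6 6 0 0 0]
t=7: x=[0.3250 4.8050 6.8050 6.0650 5.6100 0.3900 0.0000 0.0000] k=[0 4 8 5 9 0 0 0]
t=8: x=[0.2600 4.0000 7.5450 5.4550 8.1550 0.5850 0.0000 0.0000] k=[0 1 6 8 9 3 0 0]
t=9: x=[0.0650 1.2600 5.8050 7.9350 8.5450 3.1950 0.1950 0.0000] k=[3 4 3 9 9 2 0 0]
t=10: x=[3.0650 3.8700 3.4550 8.6100 8.5450 2.3250 0.1300 0.0000] k=[4 1 4 9 11 0 0 0]
t=11: x=[3.8050 1.3900 4.1300 8.8050 10.1550 0.7150 0.0000 0.0000] k=[2 4 6 10 8 1 0 0]

0.1140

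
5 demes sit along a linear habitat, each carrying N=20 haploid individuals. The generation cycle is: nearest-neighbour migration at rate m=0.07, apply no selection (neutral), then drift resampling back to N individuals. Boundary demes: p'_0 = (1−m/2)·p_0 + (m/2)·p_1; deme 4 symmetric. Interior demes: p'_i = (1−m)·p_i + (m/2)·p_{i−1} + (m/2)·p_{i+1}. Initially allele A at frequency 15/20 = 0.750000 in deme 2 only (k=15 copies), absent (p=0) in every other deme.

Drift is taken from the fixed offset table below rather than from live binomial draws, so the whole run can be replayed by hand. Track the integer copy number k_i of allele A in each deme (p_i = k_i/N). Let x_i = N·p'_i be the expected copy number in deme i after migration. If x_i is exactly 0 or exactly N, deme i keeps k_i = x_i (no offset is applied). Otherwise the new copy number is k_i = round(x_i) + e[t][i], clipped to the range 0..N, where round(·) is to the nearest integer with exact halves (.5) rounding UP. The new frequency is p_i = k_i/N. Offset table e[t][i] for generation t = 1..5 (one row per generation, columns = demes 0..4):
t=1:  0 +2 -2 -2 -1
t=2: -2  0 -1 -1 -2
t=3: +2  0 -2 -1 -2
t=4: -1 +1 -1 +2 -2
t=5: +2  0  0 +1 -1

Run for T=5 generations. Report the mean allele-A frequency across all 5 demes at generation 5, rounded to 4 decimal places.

t=0: k=[0 0 15 0 0]
t=1: x=[0.0000 0.5250 13.9500 0.5250 0.0000] k=[0 3 12 0 0]
t=2: x=[0.1050 3.2100 11.2650 0.4200 0.0000] k=[0 3 10 0 0]
t=3: x=[0.1050 3.1400 9.4050 0.3500 0.0000] k=[2 3 7 0 0]
t=4: x=[2.0350 3.1050 6.6150 0.2450 0.0000] k=[1 4 6 2 0]
t=5: x=[1.1050 3.9650 5.7900 2.0700 0.0700] k=[3 4 6 3 0]

0.1600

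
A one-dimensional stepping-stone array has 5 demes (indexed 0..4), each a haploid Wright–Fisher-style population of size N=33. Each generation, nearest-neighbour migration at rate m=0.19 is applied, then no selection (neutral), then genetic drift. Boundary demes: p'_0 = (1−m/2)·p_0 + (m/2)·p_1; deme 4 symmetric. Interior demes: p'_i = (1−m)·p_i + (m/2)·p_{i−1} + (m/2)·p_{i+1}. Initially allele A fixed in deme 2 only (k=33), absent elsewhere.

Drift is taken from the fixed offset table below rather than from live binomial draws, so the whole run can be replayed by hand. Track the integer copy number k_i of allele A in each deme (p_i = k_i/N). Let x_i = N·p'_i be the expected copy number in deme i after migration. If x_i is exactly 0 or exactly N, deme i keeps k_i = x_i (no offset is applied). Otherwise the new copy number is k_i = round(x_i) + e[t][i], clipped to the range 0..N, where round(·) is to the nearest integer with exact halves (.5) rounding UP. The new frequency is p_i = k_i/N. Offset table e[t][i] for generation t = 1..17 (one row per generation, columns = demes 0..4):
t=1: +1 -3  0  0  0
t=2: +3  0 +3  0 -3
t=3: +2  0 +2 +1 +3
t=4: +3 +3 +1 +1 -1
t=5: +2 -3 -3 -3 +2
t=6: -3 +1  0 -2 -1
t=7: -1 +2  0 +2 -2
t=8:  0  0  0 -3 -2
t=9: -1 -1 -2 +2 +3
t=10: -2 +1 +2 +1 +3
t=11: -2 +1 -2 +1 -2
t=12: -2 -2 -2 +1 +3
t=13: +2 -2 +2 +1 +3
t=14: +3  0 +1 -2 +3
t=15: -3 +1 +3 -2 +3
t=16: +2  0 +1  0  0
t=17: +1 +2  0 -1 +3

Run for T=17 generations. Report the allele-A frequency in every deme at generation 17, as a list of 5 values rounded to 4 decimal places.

[0.1818, 0.2424, 0.3333, 0.2727, 0.5455]

t=0: k=[0 0 33 0 0]
t=1: x=[0.0000 3.1350 26.7300 3.1350 0.0000] k=[0 0 27 3 0]
t=2: x=[0.0000 2.5650 22.1550 4.9950 0.2850] k=[0 3 25 5 0]
t=3: x=[0.2850 4.8050 21.0100 6.4250 0.4750] k=[2 5 23 7 3]
t=4: x=[2.2850 6.4250 19.7700 8.1400 3.3800] k=[5 9 21 9 2]
t=5: x=[5.3800 9.7600 18.7200 9.4750 2.6650] k=[7 7 16 6 5]
t=6: x=[7.0000 7.8550 14.1950 6.8550 5.0950] k=[4 9 14 5 4]
t=7: x=[4.4750 9.0000 12.6700 5.7600 4.0950] k=[3 11 13 8 2]
t=8: x=[3.7600 10.4300 12.3350 7.9050 2.5700] k=[4 10 12 5 1]
t=9: x=[4.5700 9.6200 11.1450 5.2850 1.3800] k=[4 9 9 7 4]
t=10: x=[4.4750 8.5250 8.8100 6.9050 4.2850] k=[2 10 11 8 7]
t=11: x=[2.7600 9.3350 10.6200 8.1900 7.0950] k=[1 10 9 9 5]
t=12: x=[1.8550 9.0500 9.0950 8.6200 5.3800] k=[0 7 7 10 8]
t=13: x=[0.6650 6.3350 7.2850 9.5250 8.1900] k=[3 4 9 11 11]
t=14: x=[3.0950 4.3800 8.7150 10.8100 11.0000] k=[6 4 10 9 14]
t=15: x=[5.8100 4.7600 9.3350 9.5700 13.5250] k=[3 6 12 8 17]
t=16: x=[3.2850 6.2850 11.0500 9.2350 16.1450] k=[5 6 12 9 16]
t=17: x=[5.0950 6.4750 11.1450 9.9500 15.3350] k=[6 8 11 9 18]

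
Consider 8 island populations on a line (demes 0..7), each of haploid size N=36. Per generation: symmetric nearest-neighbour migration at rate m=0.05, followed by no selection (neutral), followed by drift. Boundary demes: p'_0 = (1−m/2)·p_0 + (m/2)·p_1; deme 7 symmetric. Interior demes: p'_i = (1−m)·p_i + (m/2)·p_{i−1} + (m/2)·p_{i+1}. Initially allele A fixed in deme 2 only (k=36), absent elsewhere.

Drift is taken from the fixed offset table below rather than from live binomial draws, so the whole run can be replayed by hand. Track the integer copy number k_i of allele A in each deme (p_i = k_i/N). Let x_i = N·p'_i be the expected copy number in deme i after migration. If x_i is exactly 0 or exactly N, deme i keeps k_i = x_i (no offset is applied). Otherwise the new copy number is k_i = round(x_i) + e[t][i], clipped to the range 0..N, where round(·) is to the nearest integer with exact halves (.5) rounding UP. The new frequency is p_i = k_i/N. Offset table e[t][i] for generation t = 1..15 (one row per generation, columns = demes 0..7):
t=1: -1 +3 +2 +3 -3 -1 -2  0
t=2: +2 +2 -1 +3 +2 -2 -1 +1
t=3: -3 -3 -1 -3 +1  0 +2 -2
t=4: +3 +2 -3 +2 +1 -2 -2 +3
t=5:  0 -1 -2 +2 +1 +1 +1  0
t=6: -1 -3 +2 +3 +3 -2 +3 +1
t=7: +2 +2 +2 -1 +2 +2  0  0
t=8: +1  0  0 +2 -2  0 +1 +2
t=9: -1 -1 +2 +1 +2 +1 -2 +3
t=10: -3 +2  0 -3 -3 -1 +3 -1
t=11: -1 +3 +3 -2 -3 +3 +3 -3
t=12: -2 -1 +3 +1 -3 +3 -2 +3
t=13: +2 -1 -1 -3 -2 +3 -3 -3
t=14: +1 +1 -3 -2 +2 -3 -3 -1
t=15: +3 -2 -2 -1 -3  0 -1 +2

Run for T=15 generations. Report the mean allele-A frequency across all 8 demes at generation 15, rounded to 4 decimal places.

t=0: k=[0 0 36 0 0 0 0 0]
t=1: x=[0.0000 0.9000 34.2000 0.9000 0.0000 0.0000 0.0000 0.0000] k=[0 4 36 4 0 0 0 0]
t=2: x=[0.1000 4.7000 34.4000 4.7000 0.1000 0.0000 0.0000 0.0000] k=[2 7 33 8 2 0 0 0]
t=3: x=[2.1250 7.5250 31.7250 8.4750 2.1000 0.0500 0.0000 0.0000] k=[0 5 31 5 3 0 0 0]
t=4: x=[0.1250 5.5250 29.7000 5.6000 2.9750 0.0750 0.0000 0.0000] k=[3 8 27 8 4 0 0 0]
t=5: x=[3.1250 8.3500 26.0500 8.3750 4.0000 0.1000 0.0000 0.0000] k=[3 7 24 10 5 1 0 0]
t=6: x=[3.1000 7.3250 23.2250 10.2250 5.0250 1.0750 0.0250 0.0000] k=[2 4 25 13 8 0 3 0]
t=7: x=[2.0500 4.4750 24.1750 13.1750 7.9250 0.2750 2.8500 0.0750] k=[4 6 26 12 10 2 3 0]
t=8: x=[4.0500 6.4500 25.1500 12.3000 9.8500 2.2250 2.9000 0.0750] k=[5 6 25 14 8 2 4 2]
t=9: x=[5.0250 6.4500 24.2500 14.1250 8.0000 2.2000 3.9000 2.0500] k=[4 5 26 15 10 3 2 5]
t=10: x=[4.0250 5.5000 25.2000 15.1500 9.9500 3.1500 2.1000 4.9250] k=[1 8 25 12 7 2 5 4]
t=11: x=[1.1750 8.2500 24.2500 12.2000 7.0000 2.2000 4.9000 4.0250] k=[0 11 27 10 4 5 8 1]
t=12: x=[0.2750 11.1250 26.1750 10.2750 4.1750 5.0500 7.7500 1.1750] k=[0 10 29 11 1 8 6 4]
t=13: x=[0.2500 10.2250 28.0750 11.2000 1.4250 7.7750 6.0000 4.0500] k=[2 9 27 8 0 11 3 1]
t=14: x=[2.1750 9.2750 26.0750 8.2750 0.4750 10.5250 3.1500 1.0500] k=[3 10 23 6 2 8 0 0]
t=15: x=[3.1750 10.1500 22.2500 6.3250 2.2500 7.6500 0.2000 0.0000] k=[6 8 20 5 0 8 0 0]

0.1632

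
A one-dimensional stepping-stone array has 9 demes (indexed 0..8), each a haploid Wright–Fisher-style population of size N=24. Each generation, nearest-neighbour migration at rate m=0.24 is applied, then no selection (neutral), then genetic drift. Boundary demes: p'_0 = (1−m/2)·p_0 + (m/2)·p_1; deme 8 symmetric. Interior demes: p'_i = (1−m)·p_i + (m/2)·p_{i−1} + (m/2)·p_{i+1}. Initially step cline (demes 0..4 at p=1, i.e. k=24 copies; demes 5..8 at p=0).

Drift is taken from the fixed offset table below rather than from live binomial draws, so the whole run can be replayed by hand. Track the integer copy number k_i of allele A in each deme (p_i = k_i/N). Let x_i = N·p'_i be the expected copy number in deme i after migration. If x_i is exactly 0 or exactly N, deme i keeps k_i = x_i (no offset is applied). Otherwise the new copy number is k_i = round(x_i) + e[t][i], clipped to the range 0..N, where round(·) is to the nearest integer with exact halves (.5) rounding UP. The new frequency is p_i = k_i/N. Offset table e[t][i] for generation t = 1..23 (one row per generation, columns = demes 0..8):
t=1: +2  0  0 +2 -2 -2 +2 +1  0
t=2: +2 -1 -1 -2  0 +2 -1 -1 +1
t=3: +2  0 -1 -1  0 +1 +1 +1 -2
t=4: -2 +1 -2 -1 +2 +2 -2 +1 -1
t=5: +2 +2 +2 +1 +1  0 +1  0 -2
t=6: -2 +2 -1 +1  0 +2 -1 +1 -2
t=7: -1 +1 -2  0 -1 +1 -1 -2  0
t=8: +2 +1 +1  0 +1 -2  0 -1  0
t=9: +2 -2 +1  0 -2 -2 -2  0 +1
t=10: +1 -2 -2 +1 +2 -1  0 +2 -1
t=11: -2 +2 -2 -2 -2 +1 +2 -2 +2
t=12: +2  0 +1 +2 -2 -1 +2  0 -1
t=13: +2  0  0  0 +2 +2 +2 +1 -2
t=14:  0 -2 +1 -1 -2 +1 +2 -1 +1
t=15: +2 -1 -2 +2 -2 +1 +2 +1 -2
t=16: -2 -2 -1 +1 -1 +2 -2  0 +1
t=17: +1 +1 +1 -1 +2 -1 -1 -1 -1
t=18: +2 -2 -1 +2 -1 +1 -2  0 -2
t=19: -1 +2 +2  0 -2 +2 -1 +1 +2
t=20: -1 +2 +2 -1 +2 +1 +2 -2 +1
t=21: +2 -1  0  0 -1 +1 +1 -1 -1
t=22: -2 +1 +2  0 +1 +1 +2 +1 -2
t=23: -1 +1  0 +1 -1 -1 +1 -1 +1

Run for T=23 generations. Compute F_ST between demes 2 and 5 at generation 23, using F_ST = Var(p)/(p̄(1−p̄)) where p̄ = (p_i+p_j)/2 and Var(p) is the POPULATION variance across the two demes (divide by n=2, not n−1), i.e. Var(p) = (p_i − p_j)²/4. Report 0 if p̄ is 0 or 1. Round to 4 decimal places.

0.1780

t=0: k=[24 24 24 24 24 0 0 0 0]
t=1: x=[24.0000 24.0000 24.0000 24.0000 21.1200 2.8800 0.0000 0.0000 0.0000] k=[24 24 24 24 19 1 0 0 0]
t=2: x=[24.0000 24.0000 24.0000 23.4000 17.4400 3.0400 0.1200 0.0000 0.0000] k=[24 24 24 21 17 5 0 0 0]
t=3: x=[24.0000 24.0000 23.6400 20.8800 16.0400 5.8400 0.6000 0.0000 0.0000] k=[24 24 23 20 16 7 2 0 0]
t=4: x=[24.0000 23.8800 22.7600 19.8800 15.4000 7.4800 2.3600 0.2400 0.0000] k=[24 24 21 19 17 9 0 1 0]
t=5: x=[24.0000 23.6400 21.1200 19.0000 16.2800 8.8800 1.2000 0.7600 0.1200] k=[24 24 23 20 17 9 2 1 0]
t=6: x=[24.0000 23.8800 22.7600 20.0000 16.4000 9.1200 2.7200 1.0000 0.1200] k=[24 24 22 21 16 11 2 2 0]
t=7: x=[24.0000 23.7600 22.1200 20.5200 16.0000 10.5200 3.0800 1.7600 0.2400] k=[24 24 20 21 15 12 2 0 0]
t=8: x=[24.0000 23.5200 20.6000 20.1600 15.3600 11.1600 2.9600 0.2400 0.0000] k=[24 24 22 20 16 9 3 0 0]
t=9: x=[24.0000 23.7600 22.0000 19.7600 15.6400 9.1200 3.3600 0.3600 0.0000] k=[24 22 23 20 14 7 1 0 0]
t=10: x=[23.7600 22.3600 22.5200 19.6400 13.8800 7.1200 1.6000 0.1200 0.0000] k=[24 20 21 21 16 6 2 2 0]
t=11: x=[23.5200 20.6000 20.8800 20.4000 15.4000 6.7200 2.4800 1.7600 0.2400] k=[22 23 19 18 13 8 4 0 2]
t=12: x=[22.1200 22.4000 19.3600 17.5200 13.0000 8.1200 4.0000 0.7200 1.7600] k=[24 22 20 20 11 7 6 1 1]
t=13: x=[23.7600 22.0000 20.2400 18.9200 11.6000 7.3600 5.5200 1.6000 1.0000] k=[24 22 20 19 14 9 8 3 0]
t=14: x=[23.7600 22.0000 20.1200 18.5200 14.0000 9.4800 7.5200 3.2400 0.3600] k=[24 20 21 18 12 10 10 2 1]
t=15: x=[23.5200 20.6000 20.5200 17.6400 12.4800 10.2400 9.0400 2.8400 1.1200] k=[24 20 19 20 10 11 11 4 0]
t=16: x=[23.5200 20.3600 19.2400 18.6800 11.3200 10.8800 10.1600 4.3600 0.4800] k=[22 18 18 20 10 13 8 4 1]
t=17: x=[21.5200 18.4800 18.2400 18.5600 11.5600 12.0400 8.1200 4.1200 1.3600] k=[23 19 19 18 14 11 7 3 0]
t=18: x=[22.5200 19.4800 18.8800 17.6400 14.1200 10.8800 7.0000 3.1200 0.3600] k=[24 17 18 20 13 12 5 3 0]
t=19: x=[23.1600 17.9600 18.1200 18.9200 13.7200 11.2800 5.6000 2.8800 0.3600] k=[22 20 20 19 12 13 5 4 2]
t=20: x=[21.7600 20.2400 19.8800 18.2800 12.9600 11.9200 5.8400 3.8800 2.2400] k=[21 22 22 17 15 13 8 2 3]
t=21: x=[21.1200 21.8800 21.4000 17.3600 15.0000 12.6400 7.8800 2.8400 2.8800] k=[23 21 21 17 14 14 9 2 2]
t=22: x=[22.7600 21.2400 20.5200 17.1200 14.3600 13.4000 8.7600 2.8400 2.0000] k=[21 22 23 17 15 14 11 4 0]
t=23: x=[21.1200 22.0000 22.1600 17.4800 15.1200 13.7600 10.5200 4.3600 0.4800] k=[20 23 22 18 14 13 12 3 1]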